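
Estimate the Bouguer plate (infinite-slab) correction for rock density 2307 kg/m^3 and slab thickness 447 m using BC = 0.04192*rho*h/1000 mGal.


BC = 0.04192 * rho * h / 1000
= 0.04192 * 2307 * 447 / 1000
= 43.2291 mGal

43.2291


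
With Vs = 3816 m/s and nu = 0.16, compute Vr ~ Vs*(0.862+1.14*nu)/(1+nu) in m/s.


Numerator factor = 0.862 + 1.14*0.16 = 1.0444
Denominator = 1 + 0.16 = 1.16
Vr = 3816 * 1.0444 / 1.16 = 3435.72 m/s

3435.72


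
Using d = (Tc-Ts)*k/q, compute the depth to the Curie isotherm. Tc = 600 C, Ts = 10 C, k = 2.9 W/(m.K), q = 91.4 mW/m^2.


T_Curie - T_surf = 600 - 10 = 590 C
Convert q to W/m^2: 91.4 mW/m^2 = 0.0914 W/m^2
d = 590 * 2.9 / 0.0914 = 18719.91 m

18719.91


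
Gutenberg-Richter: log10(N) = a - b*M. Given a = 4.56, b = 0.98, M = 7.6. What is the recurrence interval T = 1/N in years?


log10(N) = 4.56 - 0.98*7.6 = -2.888
N = 10^-2.888 = 0.001294
T = 1/N = 1/0.001294 = 772.6806 years

772.6806


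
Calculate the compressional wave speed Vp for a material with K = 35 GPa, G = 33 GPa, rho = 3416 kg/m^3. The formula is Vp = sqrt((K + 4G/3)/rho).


First compute the effective modulus:
K + 4G/3 = 35e9 + 4*33e9/3 = 79000000000.0 Pa
Then divide by density:
79000000000.0 / 3416 = 23126463.7002 Pa/(kg/m^3)
Take the square root:
Vp = sqrt(23126463.7002) = 4809.0 m/s

4809.0


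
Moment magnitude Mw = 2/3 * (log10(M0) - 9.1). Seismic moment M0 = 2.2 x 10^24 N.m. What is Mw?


log10(M0) = log10(2.2 x 10^24) = 24.3424
Mw = 2/3 * (24.3424 - 9.1)
= 2/3 * 15.2424
= 10.16

10.16


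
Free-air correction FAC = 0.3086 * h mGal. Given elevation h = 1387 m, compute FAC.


FAC = 0.3086 * h
= 0.3086 * 1387
= 428.0282 mGal

428.0282


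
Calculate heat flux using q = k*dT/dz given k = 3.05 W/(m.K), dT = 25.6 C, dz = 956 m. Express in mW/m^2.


q = k * dT / dz * 1000
= 3.05 * 25.6 / 956 * 1000
= 0.081674 * 1000
= 81.6736 mW/m^2

81.6736


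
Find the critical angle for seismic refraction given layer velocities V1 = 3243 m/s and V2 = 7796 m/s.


V1/V2 = 3243/7796 = 0.415983
theta_c = arcsin(0.415983) = 24.5812 degrees

24.5812


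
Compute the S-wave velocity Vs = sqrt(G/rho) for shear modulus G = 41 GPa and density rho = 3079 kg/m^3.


Convert G to Pa: G = 41e9 Pa
Compute G/rho = 41e9 / 3079 = 13316011.6921
Vs = sqrt(13316011.6921) = 3649.11 m/s

3649.11


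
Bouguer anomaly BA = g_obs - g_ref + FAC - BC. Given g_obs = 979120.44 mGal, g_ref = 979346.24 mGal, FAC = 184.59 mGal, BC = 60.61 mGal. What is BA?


BA = g_obs - g_ref + FAC - BC
= 979120.44 - 979346.24 + 184.59 - 60.61
= -101.82 mGal

-101.82


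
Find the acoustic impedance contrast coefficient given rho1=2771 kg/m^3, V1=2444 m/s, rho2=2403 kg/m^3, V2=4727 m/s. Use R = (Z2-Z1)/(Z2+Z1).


Z1 = 2771 * 2444 = 6772324
Z2 = 2403 * 4727 = 11358981
R = (11358981 - 6772324) / (11358981 + 6772324) = 4586657 / 18131305 = 0.253

0.253


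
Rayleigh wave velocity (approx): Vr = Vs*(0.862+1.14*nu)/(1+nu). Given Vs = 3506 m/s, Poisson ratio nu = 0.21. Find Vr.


Numerator factor = 0.862 + 1.14*0.21 = 1.1014
Denominator = 1 + 0.21 = 1.21
Vr = 3506 * 1.1014 / 1.21 = 3191.33 m/s

3191.33


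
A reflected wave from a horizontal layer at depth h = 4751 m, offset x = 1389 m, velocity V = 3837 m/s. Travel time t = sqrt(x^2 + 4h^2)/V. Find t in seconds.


x^2 + 4h^2 = 1389^2 + 4*4751^2 = 1929321 + 90288004 = 92217325
sqrt(92217325) = 9602.9852
t = 9602.9852 / 3837 = 2.5027 s

2.5027


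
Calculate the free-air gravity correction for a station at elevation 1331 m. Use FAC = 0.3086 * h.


FAC = 0.3086 * h
= 0.3086 * 1331
= 410.7466 mGal

410.7466


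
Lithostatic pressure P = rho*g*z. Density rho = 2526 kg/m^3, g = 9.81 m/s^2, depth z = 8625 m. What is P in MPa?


P = rho * g * z / 1e6
= 2526 * 9.81 * 8625 / 1e6
= 213728017.5 / 1e6
= 213.728 MPa

213.728


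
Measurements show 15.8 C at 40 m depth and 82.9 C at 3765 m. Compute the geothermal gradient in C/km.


dT = 82.9 - 15.8 = 67.1 C
dz = 3765 - 40 = 3725 m
gradient = dT/dz * 1000 = 67.1/3725 * 1000 = 18.0134 C/km

18.0134


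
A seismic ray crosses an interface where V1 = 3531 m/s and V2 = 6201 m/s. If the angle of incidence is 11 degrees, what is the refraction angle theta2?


sin(theta1) = sin(11 deg) = 0.190809
sin(theta2) = V2/V1 * sin(theta1) = 6201/3531 * 0.190809 = 0.335091
theta2 = arcsin(0.335091) = 19.5781 degrees

19.5781


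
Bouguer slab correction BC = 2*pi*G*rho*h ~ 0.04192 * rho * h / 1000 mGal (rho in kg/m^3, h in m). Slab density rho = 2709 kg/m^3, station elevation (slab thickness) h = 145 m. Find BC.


BC = 0.04192 * rho * h / 1000
= 0.04192 * 2709 * 145 / 1000
= 16.4664 mGal

16.4664


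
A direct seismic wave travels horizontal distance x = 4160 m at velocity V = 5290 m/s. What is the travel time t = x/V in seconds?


t = x / V
= 4160 / 5290
= 0.7864 s

0.7864


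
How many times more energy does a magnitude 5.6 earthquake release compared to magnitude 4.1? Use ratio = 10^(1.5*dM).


M2 - M1 = 5.6 - 4.1 = 1.5
1.5 * 1.5 = 2.25
ratio = 10^2.25 = 177.83

177.83


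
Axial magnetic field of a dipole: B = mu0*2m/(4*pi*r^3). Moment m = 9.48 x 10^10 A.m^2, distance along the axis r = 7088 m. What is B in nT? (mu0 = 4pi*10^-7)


m = 9.48 x 10^10 = 94800000000 A.m^2
2m = 189600000000 A.m^2
r^3 = 7088^3 = 356099305472
B = (4pi*10^-7) * 189600000000 / (4*pi * 356099305472) * 1e9
= 238258.386848 / 4474875848077.05 * 1e9
= 53.2436 nT

53.2436


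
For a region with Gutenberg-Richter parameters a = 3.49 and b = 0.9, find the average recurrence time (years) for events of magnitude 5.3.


log10(N) = 3.49 - 0.9*5.3 = -1.28
N = 10^-1.28 = 0.052481
T = 1/N = 1/0.052481 = 19.0546 years

19.0546


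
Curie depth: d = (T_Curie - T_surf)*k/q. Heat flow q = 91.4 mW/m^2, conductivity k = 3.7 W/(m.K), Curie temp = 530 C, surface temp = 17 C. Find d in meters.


T_Curie - T_surf = 530 - 17 = 513 C
Convert q to W/m^2: 91.4 mW/m^2 = 0.0914 W/m^2
d = 513 * 3.7 / 0.0914 = 20766.96 m

20766.96


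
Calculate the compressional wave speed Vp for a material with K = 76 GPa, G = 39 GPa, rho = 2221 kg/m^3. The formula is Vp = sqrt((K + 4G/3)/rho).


First compute the effective modulus:
K + 4G/3 = 76e9 + 4*39e9/3 = 128000000000.0 Pa
Then divide by density:
128000000000.0 / 2221 = 57631697.4336 Pa/(kg/m^3)
Take the square root:
Vp = sqrt(57631697.4336) = 7591.55 m/s

7591.55


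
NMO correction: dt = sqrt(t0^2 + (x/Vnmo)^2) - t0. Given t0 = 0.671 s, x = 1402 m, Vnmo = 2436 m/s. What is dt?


x/Vnmo = 1402/2436 = 0.575534
(x/Vnmo)^2 = 0.331239
t0^2 = 0.450241
sqrt(0.450241 + 0.331239) = 0.884014
dt = 0.884014 - 0.671 = 0.213014

0.213014


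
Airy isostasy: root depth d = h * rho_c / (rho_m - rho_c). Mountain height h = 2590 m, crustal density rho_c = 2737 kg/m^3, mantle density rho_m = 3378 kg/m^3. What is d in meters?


rho_m - rho_c = 3378 - 2737 = 641
d = 2590 * 2737 / 641
= 7088830 / 641
= 11059.02 m

11059.02


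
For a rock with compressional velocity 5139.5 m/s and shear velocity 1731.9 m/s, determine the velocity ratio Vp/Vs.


Vp/Vs = 5139.5 / 1731.9
= 2.9676

2.9676


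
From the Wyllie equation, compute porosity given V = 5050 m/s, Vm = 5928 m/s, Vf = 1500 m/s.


1/V - 1/Vm = 1/5050 - 1/5928 = 2.933e-05
1/Vf - 1/Vm = 1/1500 - 1/5928 = 0.00049798
phi = 2.933e-05 / 0.00049798 = 0.0589

0.0589


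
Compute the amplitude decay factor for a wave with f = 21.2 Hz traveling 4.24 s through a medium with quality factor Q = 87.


pi*f*t/Q = pi*21.2*4.24/87 = 3.245879
A/A0 = exp(-3.245879) = 0.038934

0.038934


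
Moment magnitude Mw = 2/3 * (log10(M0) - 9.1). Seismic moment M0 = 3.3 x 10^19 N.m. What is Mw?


log10(M0) = log10(3.3 x 10^19) = 19.5185
Mw = 2/3 * (19.5185 - 9.1)
= 2/3 * 10.4185
= 6.95

6.95


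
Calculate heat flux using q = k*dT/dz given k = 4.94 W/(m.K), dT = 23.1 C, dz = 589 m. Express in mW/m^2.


q = k * dT / dz * 1000
= 4.94 * 23.1 / 589 * 1000
= 0.193742 * 1000
= 193.7419 mW/m^2

193.7419


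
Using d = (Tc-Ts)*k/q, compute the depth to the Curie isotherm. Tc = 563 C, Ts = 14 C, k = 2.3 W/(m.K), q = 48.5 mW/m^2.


T_Curie - T_surf = 563 - 14 = 549 C
Convert q to W/m^2: 48.5 mW/m^2 = 0.0485 W/m^2
d = 549 * 2.3 / 0.0485 = 26035.05 m

26035.05


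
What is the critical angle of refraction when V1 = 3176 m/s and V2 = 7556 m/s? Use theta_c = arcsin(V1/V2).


V1/V2 = 3176/7556 = 0.420328
theta_c = arcsin(0.420328) = 24.8553 degrees

24.8553


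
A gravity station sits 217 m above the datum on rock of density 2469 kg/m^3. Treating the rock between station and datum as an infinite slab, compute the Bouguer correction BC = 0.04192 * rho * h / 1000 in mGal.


BC = 0.04192 * rho * h / 1000
= 0.04192 * 2469 * 217 / 1000
= 22.4596 mGal

22.4596


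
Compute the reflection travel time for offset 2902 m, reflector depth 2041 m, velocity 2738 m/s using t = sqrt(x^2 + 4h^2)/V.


x^2 + 4h^2 = 2902^2 + 4*2041^2 = 8421604 + 16662724 = 25084328
sqrt(25084328) = 5008.4257
t = 5008.4257 / 2738 = 1.8292 s

1.8292


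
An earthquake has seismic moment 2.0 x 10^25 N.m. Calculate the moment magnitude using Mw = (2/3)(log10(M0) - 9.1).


log10(M0) = log10(2.0 x 10^25) = 25.301
Mw = 2/3 * (25.301 - 9.1)
= 2/3 * 16.201
= 10.8

10.8


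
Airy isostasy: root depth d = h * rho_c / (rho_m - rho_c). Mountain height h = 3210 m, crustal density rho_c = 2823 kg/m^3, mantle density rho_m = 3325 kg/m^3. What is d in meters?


rho_m - rho_c = 3325 - 2823 = 502
d = 3210 * 2823 / 502
= 9061830 / 502
= 18051.45 m

18051.45


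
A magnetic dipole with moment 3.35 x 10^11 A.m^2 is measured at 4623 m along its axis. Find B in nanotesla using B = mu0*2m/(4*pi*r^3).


m = 3.35 x 10^11 = 335000000000 A.m^2
2m = 670000000000 A.m^2
r^3 = 4623^3 = 98803352367
B = (4pi*10^-7) * 670000000000 / (4*pi * 98803352367) * 1e9
= 841946.831162 / 1241599543784.84 * 1e9
= 678.1146 nT

678.1146


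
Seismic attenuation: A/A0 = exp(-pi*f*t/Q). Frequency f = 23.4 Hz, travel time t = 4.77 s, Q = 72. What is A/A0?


pi*f*t/Q = pi*23.4*4.77/72 = 4.870254
A/A0 = exp(-4.870254) = 0.007671

0.007671


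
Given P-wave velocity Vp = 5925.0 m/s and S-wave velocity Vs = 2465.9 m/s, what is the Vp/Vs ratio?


Vp/Vs = 5925.0 / 2465.9
= 2.4028

2.4028


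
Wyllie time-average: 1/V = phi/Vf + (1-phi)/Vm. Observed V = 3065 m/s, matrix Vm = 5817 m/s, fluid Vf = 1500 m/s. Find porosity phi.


1/V - 1/Vm = 1/3065 - 1/5817 = 0.00015435
1/Vf - 1/Vm = 1/1500 - 1/5817 = 0.00049476
phi = 0.00015435 / 0.00049476 = 0.312

0.312


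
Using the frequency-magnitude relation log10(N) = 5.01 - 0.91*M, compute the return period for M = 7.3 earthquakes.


log10(N) = 5.01 - 0.91*7.3 = -1.633
N = 10^-1.633 = 0.023281
T = 1/N = 1/0.023281 = 42.9536 years

42.9536


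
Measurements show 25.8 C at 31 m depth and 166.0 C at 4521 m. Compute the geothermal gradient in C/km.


dT = 166.0 - 25.8 = 140.2 C
dz = 4521 - 31 = 4490 m
gradient = dT/dz * 1000 = 140.2/4490 * 1000 = 31.2249 C/km

31.2249


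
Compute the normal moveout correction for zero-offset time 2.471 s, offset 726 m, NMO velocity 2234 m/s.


x/Vnmo = 726/2234 = 0.324978
(x/Vnmo)^2 = 0.10561
t0^2 = 6.105841
sqrt(6.105841 + 0.10561) = 2.492278
dt = 2.492278 - 2.471 = 0.021278

0.021278


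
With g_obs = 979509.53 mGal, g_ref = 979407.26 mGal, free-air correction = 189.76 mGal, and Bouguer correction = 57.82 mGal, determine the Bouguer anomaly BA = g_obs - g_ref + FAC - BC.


BA = g_obs - g_ref + FAC - BC
= 979509.53 - 979407.26 + 189.76 - 57.82
= 234.21 mGal

234.21


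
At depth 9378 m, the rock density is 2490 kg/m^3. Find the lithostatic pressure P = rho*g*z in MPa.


P = rho * g * z / 1e6
= 2490 * 9.81 * 9378 / 1e6
= 229075468.2 / 1e6
= 229.0755 MPa

229.0755


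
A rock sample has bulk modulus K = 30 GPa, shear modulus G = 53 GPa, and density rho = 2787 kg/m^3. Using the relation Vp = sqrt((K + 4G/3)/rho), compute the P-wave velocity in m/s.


First compute the effective modulus:
K + 4G/3 = 30e9 + 4*53e9/3 = 100666666666.67 Pa
Then divide by density:
100666666666.67 / 2787 = 36120081.33 Pa/(kg/m^3)
Take the square root:
Vp = sqrt(36120081.33) = 6010.0 m/s

6010.0


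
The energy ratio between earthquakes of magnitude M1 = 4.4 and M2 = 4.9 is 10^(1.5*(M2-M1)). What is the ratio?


M2 - M1 = 4.9 - 4.4 = 0.5
1.5 * 0.5 = 0.75
ratio = 10^0.75 = 5.62

5.62


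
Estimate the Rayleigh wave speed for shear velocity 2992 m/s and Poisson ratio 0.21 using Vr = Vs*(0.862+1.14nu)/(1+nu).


Numerator factor = 0.862 + 1.14*0.21 = 1.1014
Denominator = 1 + 0.21 = 1.21
Vr = 2992 * 1.1014 / 1.21 = 2723.46 m/s

2723.46


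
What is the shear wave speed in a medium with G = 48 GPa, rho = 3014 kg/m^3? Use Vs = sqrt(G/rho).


Convert G to Pa: G = 48e9 Pa
Compute G/rho = 48e9 / 3014 = 15925680.1593
Vs = sqrt(15925680.1593) = 3990.7 m/s

3990.7


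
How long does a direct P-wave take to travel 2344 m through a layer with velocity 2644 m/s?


t = x / V
= 2344 / 2644
= 0.8865 s

0.8865


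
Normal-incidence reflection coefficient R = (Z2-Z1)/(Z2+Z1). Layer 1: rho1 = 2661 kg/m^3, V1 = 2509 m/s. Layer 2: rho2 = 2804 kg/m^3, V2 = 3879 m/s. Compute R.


Z1 = 2661 * 2509 = 6676449
Z2 = 2804 * 3879 = 10876716
R = (10876716 - 6676449) / (10876716 + 6676449) = 4200267 / 17553165 = 0.2393

0.2393


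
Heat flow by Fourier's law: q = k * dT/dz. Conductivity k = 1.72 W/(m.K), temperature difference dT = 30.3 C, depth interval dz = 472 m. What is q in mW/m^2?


q = k * dT / dz * 1000
= 1.72 * 30.3 / 472 * 1000
= 0.110415 * 1000
= 110.4153 mW/m^2

110.4153


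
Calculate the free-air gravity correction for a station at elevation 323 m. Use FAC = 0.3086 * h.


FAC = 0.3086 * h
= 0.3086 * 323
= 99.6778 mGal

99.6778


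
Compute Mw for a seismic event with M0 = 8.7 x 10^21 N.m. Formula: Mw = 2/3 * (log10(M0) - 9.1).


log10(M0) = log10(8.7 x 10^21) = 21.9395
Mw = 2/3 * (21.9395 - 9.1)
= 2/3 * 12.8395
= 8.56

8.56


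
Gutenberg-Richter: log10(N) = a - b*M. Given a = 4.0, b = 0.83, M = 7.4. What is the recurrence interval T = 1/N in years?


log10(N) = 4.0 - 0.83*7.4 = -2.142
N = 10^-2.142 = 0.007211
T = 1/N = 1/0.007211 = 138.6756 years

138.6756


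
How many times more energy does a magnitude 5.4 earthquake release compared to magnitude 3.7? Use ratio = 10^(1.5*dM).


M2 - M1 = 5.4 - 3.7 = 1.7
1.5 * 1.7 = 2.55
ratio = 10^2.55 = 354.81

354.81


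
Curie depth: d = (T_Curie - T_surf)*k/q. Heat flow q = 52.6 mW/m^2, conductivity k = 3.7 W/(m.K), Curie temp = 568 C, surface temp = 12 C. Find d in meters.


T_Curie - T_surf = 568 - 12 = 556 C
Convert q to W/m^2: 52.6 mW/m^2 = 0.0526 W/m^2
d = 556 * 3.7 / 0.0526 = 39110.27 m

39110.27


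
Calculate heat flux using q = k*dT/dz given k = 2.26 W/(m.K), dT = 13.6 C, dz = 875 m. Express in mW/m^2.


q = k * dT / dz * 1000
= 2.26 * 13.6 / 875 * 1000
= 0.035127 * 1000
= 35.1269 mW/m^2

35.1269


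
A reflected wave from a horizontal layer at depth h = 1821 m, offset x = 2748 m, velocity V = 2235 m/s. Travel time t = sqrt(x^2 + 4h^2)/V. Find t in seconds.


x^2 + 4h^2 = 2748^2 + 4*1821^2 = 7551504 + 13264164 = 20815668
sqrt(20815668) = 4562.4191
t = 4562.4191 / 2235 = 2.0414 s

2.0414


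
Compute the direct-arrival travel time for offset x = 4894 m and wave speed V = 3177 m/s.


t = x / V
= 4894 / 3177
= 1.5404 s

1.5404


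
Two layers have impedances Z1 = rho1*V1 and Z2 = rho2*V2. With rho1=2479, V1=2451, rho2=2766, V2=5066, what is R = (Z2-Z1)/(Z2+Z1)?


Z1 = 2479 * 2451 = 6076029
Z2 = 2766 * 5066 = 14012556
R = (14012556 - 6076029) / (14012556 + 6076029) = 7936527 / 20088585 = 0.3951

0.3951


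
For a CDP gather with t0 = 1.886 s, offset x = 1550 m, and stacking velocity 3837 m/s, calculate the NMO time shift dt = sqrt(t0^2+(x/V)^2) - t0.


x/Vnmo = 1550/3837 = 0.403961
(x/Vnmo)^2 = 0.163185
t0^2 = 3.556996
sqrt(3.556996 + 0.163185) = 1.928777
dt = 1.928777 - 1.886 = 0.042777

0.042777


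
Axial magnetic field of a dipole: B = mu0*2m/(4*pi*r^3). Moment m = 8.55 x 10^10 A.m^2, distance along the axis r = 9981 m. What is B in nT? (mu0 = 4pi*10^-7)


m = 8.55 x 10^10 = 85500000000 A.m^2
2m = 171000000000 A.m^2
r^3 = 9981^3 = 994310823141
B = (4pi*10^-7) * 171000000000 / (4*pi * 994310823141) * 1e9
= 214884.937506 / 12494878309458.34 * 1e9
= 17.1978 nT

17.1978


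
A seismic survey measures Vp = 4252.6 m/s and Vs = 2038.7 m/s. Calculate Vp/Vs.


Vp/Vs = 4252.6 / 2038.7
= 2.0859

2.0859


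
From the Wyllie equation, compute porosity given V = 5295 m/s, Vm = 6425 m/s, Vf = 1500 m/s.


1/V - 1/Vm = 1/5295 - 1/6425 = 3.322e-05
1/Vf - 1/Vm = 1/1500 - 1/6425 = 0.00051102
phi = 3.322e-05 / 0.00051102 = 0.065

0.065


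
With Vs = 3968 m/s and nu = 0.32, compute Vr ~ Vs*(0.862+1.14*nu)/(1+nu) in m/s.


Numerator factor = 0.862 + 1.14*0.32 = 1.2268
Denominator = 1 + 0.32 = 1.32
Vr = 3968 * 1.2268 / 1.32 = 3687.84 m/s

3687.84


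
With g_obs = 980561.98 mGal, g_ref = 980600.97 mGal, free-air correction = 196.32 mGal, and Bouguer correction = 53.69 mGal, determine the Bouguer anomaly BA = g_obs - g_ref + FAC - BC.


BA = g_obs - g_ref + FAC - BC
= 980561.98 - 980600.97 + 196.32 - 53.69
= 103.64 mGal

103.64


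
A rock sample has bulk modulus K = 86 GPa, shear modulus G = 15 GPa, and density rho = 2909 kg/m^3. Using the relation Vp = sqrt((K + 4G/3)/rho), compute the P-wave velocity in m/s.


First compute the effective modulus:
K + 4G/3 = 86e9 + 4*15e9/3 = 106000000000.0 Pa
Then divide by density:
106000000000.0 / 2909 = 36438638.7075 Pa/(kg/m^3)
Take the square root:
Vp = sqrt(36438638.7075) = 6036.44 m/s

6036.44


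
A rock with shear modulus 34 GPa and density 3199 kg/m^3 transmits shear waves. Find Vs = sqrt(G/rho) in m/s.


Convert G to Pa: G = 34e9 Pa
Compute G/rho = 34e9 / 3199 = 10628321.3504
Vs = sqrt(10628321.3504) = 3260.11 m/s

3260.11


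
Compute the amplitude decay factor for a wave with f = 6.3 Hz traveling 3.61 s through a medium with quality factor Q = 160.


pi*f*t/Q = pi*6.3*3.61/160 = 0.446558
A/A0 = exp(-0.446558) = 0.639827

0.639827


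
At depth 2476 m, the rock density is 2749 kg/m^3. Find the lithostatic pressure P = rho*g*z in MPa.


P = rho * g * z / 1e6
= 2749 * 9.81 * 2476 / 1e6
= 66772000.44 / 1e6
= 66.772 MPa

66.772


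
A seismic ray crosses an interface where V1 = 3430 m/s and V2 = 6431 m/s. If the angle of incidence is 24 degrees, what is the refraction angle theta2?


sin(theta1) = sin(24 deg) = 0.406737
sin(theta2) = V2/V1 * sin(theta1) = 6431/3430 * 0.406737 = 0.762602
theta2 = arcsin(0.762602) = 49.6941 degrees

49.6941


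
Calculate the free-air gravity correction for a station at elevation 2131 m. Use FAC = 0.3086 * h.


FAC = 0.3086 * h
= 0.3086 * 2131
= 657.6266 mGal

657.6266


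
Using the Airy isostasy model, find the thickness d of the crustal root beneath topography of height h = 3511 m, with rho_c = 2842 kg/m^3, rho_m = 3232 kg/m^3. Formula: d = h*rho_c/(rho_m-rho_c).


rho_m - rho_c = 3232 - 2842 = 390
d = 3511 * 2842 / 390
= 9978262 / 390
= 25585.29 m

25585.29


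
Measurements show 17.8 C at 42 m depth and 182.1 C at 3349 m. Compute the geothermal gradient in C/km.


dT = 182.1 - 17.8 = 164.3 C
dz = 3349 - 42 = 3307 m
gradient = dT/dz * 1000 = 164.3/3307 * 1000 = 49.6825 C/km

49.6825


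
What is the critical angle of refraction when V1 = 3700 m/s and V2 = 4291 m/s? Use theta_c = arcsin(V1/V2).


V1/V2 = 3700/4291 = 0.86227
theta_c = arcsin(0.86227) = 59.5724 degrees

59.5724


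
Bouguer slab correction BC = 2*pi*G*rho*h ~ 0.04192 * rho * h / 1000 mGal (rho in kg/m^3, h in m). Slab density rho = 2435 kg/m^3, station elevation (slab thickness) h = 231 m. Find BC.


BC = 0.04192 * rho * h / 1000
= 0.04192 * 2435 * 231 / 1000
= 23.5794 mGal

23.5794


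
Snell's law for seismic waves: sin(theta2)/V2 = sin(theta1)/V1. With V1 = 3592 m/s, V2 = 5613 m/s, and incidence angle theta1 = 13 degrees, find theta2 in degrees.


sin(theta1) = sin(13 deg) = 0.224951
sin(theta2) = V2/V1 * sin(theta1) = 5613/3592 * 0.224951 = 0.351517
theta2 = arcsin(0.351517) = 20.5802 degrees

20.5802


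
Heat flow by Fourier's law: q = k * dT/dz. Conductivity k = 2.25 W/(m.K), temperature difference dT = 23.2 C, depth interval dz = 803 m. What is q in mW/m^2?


q = k * dT / dz * 1000
= 2.25 * 23.2 / 803 * 1000
= 0.065006 * 1000
= 65.0062 mW/m^2

65.0062


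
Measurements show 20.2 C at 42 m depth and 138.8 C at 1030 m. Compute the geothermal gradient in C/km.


dT = 138.8 - 20.2 = 118.6 C
dz = 1030 - 42 = 988 m
gradient = dT/dz * 1000 = 118.6/988 * 1000 = 120.0405 C/km

120.0405


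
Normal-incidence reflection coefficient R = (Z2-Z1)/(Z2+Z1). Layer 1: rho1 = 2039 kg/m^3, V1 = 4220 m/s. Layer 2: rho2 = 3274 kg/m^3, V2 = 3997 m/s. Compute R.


Z1 = 2039 * 4220 = 8604580
Z2 = 3274 * 3997 = 13086178
R = (13086178 - 8604580) / (13086178 + 8604580) = 4481598 / 21690758 = 0.2066

0.2066


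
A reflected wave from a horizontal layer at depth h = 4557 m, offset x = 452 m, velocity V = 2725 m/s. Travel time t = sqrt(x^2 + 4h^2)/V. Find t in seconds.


x^2 + 4h^2 = 452^2 + 4*4557^2 = 204304 + 83064996 = 83269300
sqrt(83269300) = 9125.2014
t = 9125.2014 / 2725 = 3.3487 s

3.3487


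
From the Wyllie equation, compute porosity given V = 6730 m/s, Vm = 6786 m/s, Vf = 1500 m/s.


1/V - 1/Vm = 1/6730 - 1/6786 = 1.23e-06
1/Vf - 1/Vm = 1/1500 - 1/6786 = 0.0005193
phi = 1.23e-06 / 0.0005193 = 0.0024

0.0024


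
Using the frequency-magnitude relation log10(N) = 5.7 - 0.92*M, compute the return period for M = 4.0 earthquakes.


log10(N) = 5.7 - 0.92*4.0 = 2.02
N = 10^2.02 = 104.712855
T = 1/N = 1/104.712855 = 0.0095 years

0.0095


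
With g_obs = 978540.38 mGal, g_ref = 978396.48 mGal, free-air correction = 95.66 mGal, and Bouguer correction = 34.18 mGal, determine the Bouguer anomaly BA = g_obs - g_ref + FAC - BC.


BA = g_obs - g_ref + FAC - BC
= 978540.38 - 978396.48 + 95.66 - 34.18
= 205.38 mGal

205.38


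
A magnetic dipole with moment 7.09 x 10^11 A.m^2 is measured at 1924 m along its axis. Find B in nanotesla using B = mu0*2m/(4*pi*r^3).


m = 7.09 x 10^11 = 709000000000 A.m^2
2m = 1418000000000 A.m^2
r^3 = 1924^3 = 7122217024
B = (4pi*10^-7) * 1418000000000 / (4*pi * 7122217024) * 1e9
= 1781911.353116 / 89500418719.48 * 1e9
= 19909.5309 nT

19909.5309


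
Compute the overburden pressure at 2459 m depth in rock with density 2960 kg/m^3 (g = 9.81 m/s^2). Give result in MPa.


P = rho * g * z / 1e6
= 2960 * 9.81 * 2459 / 1e6
= 71403458.4 / 1e6
= 71.4035 MPa

71.4035


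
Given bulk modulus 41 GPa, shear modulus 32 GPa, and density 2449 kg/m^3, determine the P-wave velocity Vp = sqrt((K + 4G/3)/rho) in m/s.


First compute the effective modulus:
K + 4G/3 = 41e9 + 4*32e9/3 = 83666666666.67 Pa
Then divide by density:
83666666666.67 / 2449 = 34163604.1922 Pa/(kg/m^3)
Take the square root:
Vp = sqrt(34163604.1922) = 5844.96 m/s

5844.96


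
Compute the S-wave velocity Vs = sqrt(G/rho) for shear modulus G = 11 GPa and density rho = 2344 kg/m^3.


Convert G to Pa: G = 11e9 Pa
Compute G/rho = 11e9 / 2344 = 4692832.7645
Vs = sqrt(4692832.7645) = 2166.29 m/s

2166.29


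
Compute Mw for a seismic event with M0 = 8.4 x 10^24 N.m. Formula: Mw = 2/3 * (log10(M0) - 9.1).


log10(M0) = log10(8.4 x 10^24) = 24.9243
Mw = 2/3 * (24.9243 - 9.1)
= 2/3 * 15.8243
= 10.55

10.55


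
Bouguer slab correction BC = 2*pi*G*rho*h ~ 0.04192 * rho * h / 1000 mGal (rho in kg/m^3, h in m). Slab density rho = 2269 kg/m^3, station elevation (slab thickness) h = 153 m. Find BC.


BC = 0.04192 * rho * h / 1000
= 0.04192 * 2269 * 153 / 1000
= 14.5528 mGal

14.5528


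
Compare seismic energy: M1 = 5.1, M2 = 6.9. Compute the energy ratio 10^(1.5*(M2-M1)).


M2 - M1 = 6.9 - 5.1 = 1.8
1.5 * 1.8 = 2.7
ratio = 10^2.7 = 501.19

501.19


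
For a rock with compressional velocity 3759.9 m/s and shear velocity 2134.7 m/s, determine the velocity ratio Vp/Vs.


Vp/Vs = 3759.9 / 2134.7
= 1.7613

1.7613


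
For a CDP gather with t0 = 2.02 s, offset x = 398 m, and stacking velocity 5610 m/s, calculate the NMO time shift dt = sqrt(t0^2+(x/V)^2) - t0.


x/Vnmo = 398/5610 = 0.070945
(x/Vnmo)^2 = 0.005033
t0^2 = 4.0804
sqrt(4.0804 + 0.005033) = 2.021245
dt = 2.021245 - 2.02 = 0.001245

0.001245


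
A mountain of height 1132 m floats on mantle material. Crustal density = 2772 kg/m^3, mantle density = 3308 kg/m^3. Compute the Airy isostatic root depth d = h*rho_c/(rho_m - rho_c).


rho_m - rho_c = 3308 - 2772 = 536
d = 1132 * 2772 / 536
= 3137904 / 536
= 5854.3 m

5854.3


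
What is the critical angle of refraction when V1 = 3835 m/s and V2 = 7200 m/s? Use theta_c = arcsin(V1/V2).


V1/V2 = 3835/7200 = 0.532639
theta_c = arcsin(0.532639) = 32.1839 degrees

32.1839


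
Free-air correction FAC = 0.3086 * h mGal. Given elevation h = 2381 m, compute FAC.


FAC = 0.3086 * h
= 0.3086 * 2381
= 734.7766 mGal

734.7766


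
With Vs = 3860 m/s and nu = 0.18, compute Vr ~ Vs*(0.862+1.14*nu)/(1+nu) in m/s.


Numerator factor = 0.862 + 1.14*0.18 = 1.0672
Denominator = 1 + 0.18 = 1.18
Vr = 3860 * 1.0672 / 1.18 = 3491.01 m/s

3491.01


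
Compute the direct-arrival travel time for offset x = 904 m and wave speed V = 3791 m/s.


t = x / V
= 904 / 3791
= 0.2385 s

0.2385


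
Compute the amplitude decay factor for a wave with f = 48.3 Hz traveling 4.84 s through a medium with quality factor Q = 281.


pi*f*t/Q = pi*48.3*4.84/281 = 2.613581
A/A0 = exp(-2.613581) = 0.073272

0.073272


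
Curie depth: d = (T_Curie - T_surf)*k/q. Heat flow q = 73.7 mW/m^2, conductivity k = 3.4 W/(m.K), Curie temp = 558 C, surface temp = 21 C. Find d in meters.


T_Curie - T_surf = 558 - 21 = 537 C
Convert q to W/m^2: 73.7 mW/m^2 = 0.0737 W/m^2
d = 537 * 3.4 / 0.0737 = 24773.41 m

24773.41


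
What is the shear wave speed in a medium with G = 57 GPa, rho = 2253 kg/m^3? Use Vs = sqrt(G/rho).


Convert G to Pa: G = 57e9 Pa
Compute G/rho = 57e9 / 2253 = 25299600.5326
Vs = sqrt(25299600.5326) = 5029.87 m/s

5029.87


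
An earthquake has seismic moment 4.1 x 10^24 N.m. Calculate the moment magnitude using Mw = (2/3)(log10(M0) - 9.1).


log10(M0) = log10(4.1 x 10^24) = 24.6128
Mw = 2/3 * (24.6128 - 9.1)
= 2/3 * 15.5128
= 10.34

10.34


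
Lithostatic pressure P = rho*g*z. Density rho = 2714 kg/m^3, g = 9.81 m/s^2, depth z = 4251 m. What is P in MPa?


P = rho * g * z / 1e6
= 2714 * 9.81 * 4251 / 1e6
= 113180069.34 / 1e6
= 113.1801 MPa

113.1801


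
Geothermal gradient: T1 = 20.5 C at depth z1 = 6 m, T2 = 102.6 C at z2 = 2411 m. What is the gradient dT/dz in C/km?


dT = 102.6 - 20.5 = 82.1 C
dz = 2411 - 6 = 2405 m
gradient = dT/dz * 1000 = 82.1/2405 * 1000 = 34.1372 C/km

34.1372


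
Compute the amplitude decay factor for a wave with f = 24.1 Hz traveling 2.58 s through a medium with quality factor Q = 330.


pi*f*t/Q = pi*24.1*2.58/330 = 0.591933
A/A0 = exp(-0.591933) = 0.553257

0.553257


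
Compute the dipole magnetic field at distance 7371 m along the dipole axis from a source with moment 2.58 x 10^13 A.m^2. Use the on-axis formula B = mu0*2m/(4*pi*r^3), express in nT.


m = 2.58 x 10^13 = 25800000000000 A.m^2
2m = 51600000000000 A.m^2
r^3 = 7371^3 = 400478525811
B = (4pi*10^-7) * 51600000000000 / (4*pi * 400478525811) * 1e9
= 64842472.370093 / 5032561578433.23 * 1e9
= 12884.586 nT

12884.586


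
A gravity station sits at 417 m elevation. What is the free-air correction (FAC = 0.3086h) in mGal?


FAC = 0.3086 * h
= 0.3086 * 417
= 128.6862 mGal

128.6862


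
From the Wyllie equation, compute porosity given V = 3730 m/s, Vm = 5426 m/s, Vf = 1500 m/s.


1/V - 1/Vm = 1/3730 - 1/5426 = 8.38e-05
1/Vf - 1/Vm = 1/1500 - 1/5426 = 0.00048237
phi = 8.38e-05 / 0.00048237 = 0.1737

0.1737


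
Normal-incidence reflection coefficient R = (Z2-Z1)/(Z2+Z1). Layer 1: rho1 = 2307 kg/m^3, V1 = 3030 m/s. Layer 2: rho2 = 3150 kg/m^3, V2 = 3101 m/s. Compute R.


Z1 = 2307 * 3030 = 6990210
Z2 = 3150 * 3101 = 9768150
R = (9768150 - 6990210) / (9768150 + 6990210) = 2777940 / 16758360 = 0.1658

0.1658


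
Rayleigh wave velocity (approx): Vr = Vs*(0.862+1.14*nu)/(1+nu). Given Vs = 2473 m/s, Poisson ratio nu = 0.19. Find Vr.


Numerator factor = 0.862 + 1.14*0.19 = 1.0786
Denominator = 1 + 0.19 = 1.19
Vr = 2473 * 1.0786 / 1.19 = 2241.49 m/s

2241.49


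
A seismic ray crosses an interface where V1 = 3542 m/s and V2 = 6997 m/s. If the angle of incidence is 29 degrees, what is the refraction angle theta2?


sin(theta1) = sin(29 deg) = 0.48481
sin(theta2) = V2/V1 * sin(theta1) = 6997/3542 * 0.48481 = 0.957711
theta2 = arcsin(0.957711) = 73.2778 degrees

73.2778


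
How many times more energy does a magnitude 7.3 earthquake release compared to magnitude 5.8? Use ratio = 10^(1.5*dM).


M2 - M1 = 7.3 - 5.8 = 1.5
1.5 * 1.5 = 2.25
ratio = 10^2.25 = 177.83

177.83


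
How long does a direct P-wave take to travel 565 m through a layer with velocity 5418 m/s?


t = x / V
= 565 / 5418
= 0.1043 s

0.1043


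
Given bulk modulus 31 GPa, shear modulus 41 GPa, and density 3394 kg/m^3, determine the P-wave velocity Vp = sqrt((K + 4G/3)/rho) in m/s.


First compute the effective modulus:
K + 4G/3 = 31e9 + 4*41e9/3 = 85666666666.67 Pa
Then divide by density:
85666666666.67 / 3394 = 25240620.7032 Pa/(kg/m^3)
Take the square root:
Vp = sqrt(25240620.7032) = 5024.0 m/s

5024.0


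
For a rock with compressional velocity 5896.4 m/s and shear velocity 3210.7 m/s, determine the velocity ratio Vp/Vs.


Vp/Vs = 5896.4 / 3210.7
= 1.8365

1.8365


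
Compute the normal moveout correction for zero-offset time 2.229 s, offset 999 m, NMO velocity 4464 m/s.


x/Vnmo = 999/4464 = 0.22379
(x/Vnmo)^2 = 0.050082
t0^2 = 4.968441
sqrt(4.968441 + 0.050082) = 2.240206
dt = 2.240206 - 2.229 = 0.011206

0.011206


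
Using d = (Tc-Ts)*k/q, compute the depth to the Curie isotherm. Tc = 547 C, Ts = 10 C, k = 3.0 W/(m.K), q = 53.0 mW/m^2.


T_Curie - T_surf = 547 - 10 = 537 C
Convert q to W/m^2: 53.0 mW/m^2 = 0.053 W/m^2
d = 537 * 3.0 / 0.053 = 30396.23 m

30396.23


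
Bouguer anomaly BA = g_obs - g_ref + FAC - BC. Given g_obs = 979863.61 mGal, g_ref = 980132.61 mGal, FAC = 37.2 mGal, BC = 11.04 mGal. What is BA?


BA = g_obs - g_ref + FAC - BC
= 979863.61 - 980132.61 + 37.2 - 11.04
= -242.84 mGal

-242.84


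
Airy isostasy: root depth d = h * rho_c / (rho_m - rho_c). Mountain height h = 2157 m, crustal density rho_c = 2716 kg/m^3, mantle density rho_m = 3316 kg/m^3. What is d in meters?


rho_m - rho_c = 3316 - 2716 = 600
d = 2157 * 2716 / 600
= 5858412 / 600
= 9764.02 m

9764.02


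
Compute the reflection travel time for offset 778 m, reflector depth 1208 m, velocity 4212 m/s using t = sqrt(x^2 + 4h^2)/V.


x^2 + 4h^2 = 778^2 + 4*1208^2 = 605284 + 5837056 = 6442340
sqrt(6442340) = 2538.1765
t = 2538.1765 / 4212 = 0.6026 s

0.6026


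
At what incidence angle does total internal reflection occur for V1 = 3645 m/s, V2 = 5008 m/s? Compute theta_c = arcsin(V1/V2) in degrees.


V1/V2 = 3645/5008 = 0.727835
theta_c = arcsin(0.727835) = 46.7052 degrees

46.7052


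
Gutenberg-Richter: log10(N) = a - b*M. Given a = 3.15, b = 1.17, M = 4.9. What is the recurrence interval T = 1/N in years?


log10(N) = 3.15 - 1.17*4.9 = -2.583
N = 10^-2.583 = 0.002612
T = 1/N = 1/0.002612 = 382.8247 years

382.8247


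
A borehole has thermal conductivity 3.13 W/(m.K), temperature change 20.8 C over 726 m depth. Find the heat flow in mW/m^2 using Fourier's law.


q = k * dT / dz * 1000
= 3.13 * 20.8 / 726 * 1000
= 0.089675 * 1000
= 89.6749 mW/m^2

89.6749


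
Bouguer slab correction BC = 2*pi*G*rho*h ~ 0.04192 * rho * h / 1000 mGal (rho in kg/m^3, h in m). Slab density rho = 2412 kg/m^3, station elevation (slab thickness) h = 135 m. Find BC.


BC = 0.04192 * rho * h / 1000
= 0.04192 * 2412 * 135 / 1000
= 13.65 mGal

13.65


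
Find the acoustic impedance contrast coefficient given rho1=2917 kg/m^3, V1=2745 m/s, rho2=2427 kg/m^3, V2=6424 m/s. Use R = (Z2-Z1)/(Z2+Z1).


Z1 = 2917 * 2745 = 8007165
Z2 = 2427 * 6424 = 15591048
R = (15591048 - 8007165) / (15591048 + 8007165) = 7583883 / 23598213 = 0.3214

0.3214


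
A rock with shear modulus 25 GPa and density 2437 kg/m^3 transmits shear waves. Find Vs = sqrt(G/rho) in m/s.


Convert G to Pa: G = 25e9 Pa
Compute G/rho = 25e9 / 2437 = 10258514.5671
Vs = sqrt(10258514.5671) = 3202.89 m/s

3202.89


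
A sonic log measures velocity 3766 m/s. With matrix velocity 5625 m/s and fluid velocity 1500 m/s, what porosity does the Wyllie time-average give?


1/V - 1/Vm = 1/3766 - 1/5625 = 8.776e-05
1/Vf - 1/Vm = 1/1500 - 1/5625 = 0.00048889
phi = 8.776e-05 / 0.00048889 = 0.1795

0.1795


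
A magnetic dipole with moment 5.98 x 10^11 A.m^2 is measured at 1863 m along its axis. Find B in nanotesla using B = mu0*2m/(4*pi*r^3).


m = 5.98 x 10^11 = 598000000000 A.m^2
2m = 1196000000000 A.m^2
r^3 = 1863^3 = 6466042647
B = (4pi*10^-7) * 1196000000000 / (4*pi * 6466042647) * 1e9
= 1502937.925477 / 81254688310.45 * 1e9
= 18496.6302 nT

18496.6302


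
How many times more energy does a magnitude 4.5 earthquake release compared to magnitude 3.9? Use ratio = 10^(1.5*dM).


M2 - M1 = 4.5 - 3.9 = 0.6
1.5 * 0.6 = 0.9
ratio = 10^0.9 = 7.94

7.94


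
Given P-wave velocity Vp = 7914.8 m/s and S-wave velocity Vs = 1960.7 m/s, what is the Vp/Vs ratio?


Vp/Vs = 7914.8 / 1960.7
= 4.0367

4.0367


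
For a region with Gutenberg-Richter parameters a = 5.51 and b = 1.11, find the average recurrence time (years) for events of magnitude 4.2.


log10(N) = 5.51 - 1.11*4.2 = 0.848
N = 10^0.848 = 7.046931
T = 1/N = 1/7.046931 = 0.1419 years

0.1419


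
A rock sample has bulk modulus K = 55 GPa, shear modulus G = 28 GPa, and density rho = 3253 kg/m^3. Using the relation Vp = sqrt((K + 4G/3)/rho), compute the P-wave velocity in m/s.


First compute the effective modulus:
K + 4G/3 = 55e9 + 4*28e9/3 = 92333333333.33 Pa
Then divide by density:
92333333333.33 / 3253 = 28384055.7434 Pa/(kg/m^3)
Take the square root:
Vp = sqrt(28384055.7434) = 5327.67 m/s

5327.67


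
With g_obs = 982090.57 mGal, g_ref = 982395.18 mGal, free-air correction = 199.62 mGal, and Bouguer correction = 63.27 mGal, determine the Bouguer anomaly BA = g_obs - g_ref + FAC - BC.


BA = g_obs - g_ref + FAC - BC
= 982090.57 - 982395.18 + 199.62 - 63.27
= -168.26 mGal

-168.26


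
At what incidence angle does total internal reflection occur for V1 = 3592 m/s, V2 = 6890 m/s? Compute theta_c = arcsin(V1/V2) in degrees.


V1/V2 = 3592/6890 = 0.521335
theta_c = arcsin(0.521335) = 31.4219 degrees

31.4219


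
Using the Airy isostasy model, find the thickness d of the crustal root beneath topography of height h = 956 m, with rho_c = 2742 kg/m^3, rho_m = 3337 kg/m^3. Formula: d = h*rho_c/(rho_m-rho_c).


rho_m - rho_c = 3337 - 2742 = 595
d = 956 * 2742 / 595
= 2621352 / 595
= 4405.63 m

4405.63


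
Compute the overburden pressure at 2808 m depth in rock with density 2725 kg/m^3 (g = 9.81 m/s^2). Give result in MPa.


P = rho * g * z / 1e6
= 2725 * 9.81 * 2808 / 1e6
= 75064158.0 / 1e6
= 75.0642 MPa

75.0642


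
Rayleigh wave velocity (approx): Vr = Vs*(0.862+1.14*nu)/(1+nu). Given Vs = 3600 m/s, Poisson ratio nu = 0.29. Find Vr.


Numerator factor = 0.862 + 1.14*0.29 = 1.1926
Denominator = 1 + 0.29 = 1.29
Vr = 3600 * 1.1926 / 1.29 = 3328.19 m/s

3328.19


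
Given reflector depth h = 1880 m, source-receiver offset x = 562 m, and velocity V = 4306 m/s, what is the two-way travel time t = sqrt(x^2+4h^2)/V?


x^2 + 4h^2 = 562^2 + 4*1880^2 = 315844 + 14137600 = 14453444
sqrt(14453444) = 3801.7685
t = 3801.7685 / 4306 = 0.8829 s

0.8829


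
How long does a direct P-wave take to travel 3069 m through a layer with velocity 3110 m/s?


t = x / V
= 3069 / 3110
= 0.9868 s

0.9868


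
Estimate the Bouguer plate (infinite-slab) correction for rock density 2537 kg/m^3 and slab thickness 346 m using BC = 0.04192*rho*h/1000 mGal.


BC = 0.04192 * rho * h / 1000
= 0.04192 * 2537 * 346 / 1000
= 36.7975 mGal

36.7975


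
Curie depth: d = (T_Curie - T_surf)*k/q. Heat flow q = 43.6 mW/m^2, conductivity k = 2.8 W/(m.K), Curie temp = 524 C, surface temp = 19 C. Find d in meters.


T_Curie - T_surf = 524 - 19 = 505 C
Convert q to W/m^2: 43.6 mW/m^2 = 0.0436 W/m^2
d = 505 * 2.8 / 0.0436 = 32431.19 m

32431.19


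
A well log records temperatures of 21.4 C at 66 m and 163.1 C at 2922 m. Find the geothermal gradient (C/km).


dT = 163.1 - 21.4 = 141.7 C
dz = 2922 - 66 = 2856 m
gradient = dT/dz * 1000 = 141.7/2856 * 1000 = 49.6148 C/km

49.6148


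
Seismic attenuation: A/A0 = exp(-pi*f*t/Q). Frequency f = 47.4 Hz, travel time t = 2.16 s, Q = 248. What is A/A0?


pi*f*t/Q = pi*47.4*2.16/248 = 1.296971
A/A0 = exp(-1.296971) = 0.273359

0.273359


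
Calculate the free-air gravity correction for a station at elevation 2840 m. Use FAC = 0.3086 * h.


FAC = 0.3086 * h
= 0.3086 * 2840
= 876.424 mGal

876.424


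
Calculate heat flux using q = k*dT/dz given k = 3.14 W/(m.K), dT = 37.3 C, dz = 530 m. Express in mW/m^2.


q = k * dT / dz * 1000
= 3.14 * 37.3 / 530 * 1000
= 0.220985 * 1000
= 220.9849 mW/m^2

220.9849


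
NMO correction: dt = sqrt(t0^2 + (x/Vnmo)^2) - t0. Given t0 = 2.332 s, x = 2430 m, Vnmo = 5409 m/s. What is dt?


x/Vnmo = 2430/5409 = 0.449251
(x/Vnmo)^2 = 0.201827
t0^2 = 5.438224
sqrt(5.438224 + 0.201827) = 2.374879
dt = 2.374879 - 2.332 = 0.042879

0.042879


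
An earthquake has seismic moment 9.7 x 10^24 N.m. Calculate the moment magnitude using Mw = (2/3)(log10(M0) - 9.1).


log10(M0) = log10(9.7 x 10^24) = 24.9868
Mw = 2/3 * (24.9868 - 9.1)
= 2/3 * 15.8868
= 10.59

10.59


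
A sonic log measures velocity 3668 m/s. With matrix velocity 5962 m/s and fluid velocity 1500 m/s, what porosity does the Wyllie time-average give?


1/V - 1/Vm = 1/3668 - 1/5962 = 0.0001049
1/Vf - 1/Vm = 1/1500 - 1/5962 = 0.00049894
phi = 0.0001049 / 0.00049894 = 0.2102

0.2102


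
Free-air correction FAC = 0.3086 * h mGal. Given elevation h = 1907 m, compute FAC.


FAC = 0.3086 * h
= 0.3086 * 1907
= 588.5002 mGal

588.5002


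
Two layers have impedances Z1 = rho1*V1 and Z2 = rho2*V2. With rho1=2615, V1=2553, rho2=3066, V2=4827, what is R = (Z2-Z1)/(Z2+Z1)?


Z1 = 2615 * 2553 = 6676095
Z2 = 3066 * 4827 = 14799582
R = (14799582 - 6676095) / (14799582 + 6676095) = 8123487 / 21475677 = 0.3783

0.3783


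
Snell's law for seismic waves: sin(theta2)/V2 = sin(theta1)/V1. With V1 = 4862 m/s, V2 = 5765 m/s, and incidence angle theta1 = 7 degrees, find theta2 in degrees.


sin(theta1) = sin(7 deg) = 0.121869
sin(theta2) = V2/V1 * sin(theta1) = 5765/4862 * 0.121869 = 0.144504
theta2 = arcsin(0.144504) = 8.3085 degrees

8.3085


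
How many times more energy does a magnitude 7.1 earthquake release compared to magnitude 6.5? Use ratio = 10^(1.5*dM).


M2 - M1 = 7.1 - 6.5 = 0.6
1.5 * 0.6 = 0.9
ratio = 10^0.9 = 7.94

7.94


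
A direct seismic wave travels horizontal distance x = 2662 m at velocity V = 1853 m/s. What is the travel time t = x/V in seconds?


t = x / V
= 2662 / 1853
= 1.4366 s

1.4366


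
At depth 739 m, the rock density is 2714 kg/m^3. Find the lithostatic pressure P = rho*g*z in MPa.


P = rho * g * z / 1e6
= 2714 * 9.81 * 739 / 1e6
= 19675387.26 / 1e6
= 19.6754 MPa

19.6754


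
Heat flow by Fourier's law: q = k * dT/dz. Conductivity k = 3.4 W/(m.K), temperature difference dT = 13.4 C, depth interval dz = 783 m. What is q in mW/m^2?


q = k * dT / dz * 1000
= 3.4 * 13.4 / 783 * 1000
= 0.058186 * 1000
= 58.1865 mW/m^2

58.1865
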